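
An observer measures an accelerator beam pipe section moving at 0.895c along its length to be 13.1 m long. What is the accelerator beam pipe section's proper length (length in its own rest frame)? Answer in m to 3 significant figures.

L₀ ≈ 29.4 m

γ = 1/√(1 − 0.895²) = 2.2418
L₀ = γL = 2.2418 × 13.1 = 29.4 m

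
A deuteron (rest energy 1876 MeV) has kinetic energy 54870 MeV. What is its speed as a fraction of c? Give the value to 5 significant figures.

γ = 1 + K/(m₀c²) = 1 + 54870/1876 = 30.24840
β = √(1 − 1/γ²) = 0.99945

β ≈ 0.99945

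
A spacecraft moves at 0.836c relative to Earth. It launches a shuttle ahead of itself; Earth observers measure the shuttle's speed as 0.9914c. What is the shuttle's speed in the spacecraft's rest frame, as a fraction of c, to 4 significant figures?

u' ≈ 0.9078c

Inverse velocity addition: u' = (u − v)/(1 − uv/c²)
= (0.9914 − 0.836)/(1 − 0.9914×0.836) = 0.1554/0.171190 = 0.9078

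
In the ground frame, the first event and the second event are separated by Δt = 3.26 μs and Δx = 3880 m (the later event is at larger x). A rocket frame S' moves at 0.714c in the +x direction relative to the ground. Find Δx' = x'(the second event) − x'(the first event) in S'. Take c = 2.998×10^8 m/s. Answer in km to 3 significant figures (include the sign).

γ = 1/√(1 − 0.714²) = 1.4283
Δx' = γ(Δx − vΔt) = 1.4283 × (3880 m − 0.714×(2.998×10^8 m/s)×3.26×10^-6 s)
= 1.4283 × (3182.2 m) = 4.55 km

Δx' ≈ 4.55 km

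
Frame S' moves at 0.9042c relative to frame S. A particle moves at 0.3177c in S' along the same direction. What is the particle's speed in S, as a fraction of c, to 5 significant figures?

Relativistic velocity addition: u = (u' + v)/(1 + u'v/c²)
= (0.3177 + 0.9042)/(1 + 0.3177×0.9042) = 1.2219/1.287264 = 0.94922

u ≈ 0.94922c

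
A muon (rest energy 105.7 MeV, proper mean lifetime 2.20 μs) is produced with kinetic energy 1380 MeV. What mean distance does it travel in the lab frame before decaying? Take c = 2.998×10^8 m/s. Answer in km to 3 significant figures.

γ = 1 + K/(m₀c²) = 1 + 1380/105.7 = 14.056
β = √(1 − 1/γ²) = 0.99747
Dilated lifetime: γτ₀ = 14.056 × 2.20 μs = 30.923 μs
d = βc·γτ₀ = 0.99747 × (2.998×10^8 m/s) × 3.0923×10^-5 s = 9.25 km

d ≈ 9.25 km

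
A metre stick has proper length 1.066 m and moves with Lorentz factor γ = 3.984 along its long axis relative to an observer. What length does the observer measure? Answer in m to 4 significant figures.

L ≈ 0.2676 m

γ = 3.984 (given)
Length contraction: L = L₀/γ = 1.066/3.984 = 0.2676 m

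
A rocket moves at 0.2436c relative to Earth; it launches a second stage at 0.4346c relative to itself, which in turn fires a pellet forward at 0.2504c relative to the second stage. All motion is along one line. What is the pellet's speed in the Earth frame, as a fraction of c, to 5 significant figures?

u ≈ 0.74870c

Compose boost 2: (0.4346 + 0.2436)/(1 + 0.4346×0.2436) = 0.67820/1.105869 = 0.6132736
Compose boost 3: (0.2504 + 0.6132736)/(1 + 0.2504×0.6132736) = 0.8636736/1.153564 = 0.74870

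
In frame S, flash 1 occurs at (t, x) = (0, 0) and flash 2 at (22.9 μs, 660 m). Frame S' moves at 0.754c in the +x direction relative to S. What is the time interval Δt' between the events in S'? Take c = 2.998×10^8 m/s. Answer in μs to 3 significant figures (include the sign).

γ = 1/√(1 − 0.754²) = 1.5224
Δt' = γ(Δt − vΔx/c²) = 1.5224 × (22.9 μs − 0.754×660 m / (2.998×10^8 m/s))
= 1.5224 × (21.240 μs) = 32.3 μs

Δt' ≈ 32.3 μs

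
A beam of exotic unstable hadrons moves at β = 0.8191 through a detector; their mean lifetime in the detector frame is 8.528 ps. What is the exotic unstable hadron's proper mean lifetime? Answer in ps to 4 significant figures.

τ₀ ≈ 4.892 ps

γ = 1/√(1 − 0.8191²) = 1.74322
Proper time: τ₀ = Δt/γ = 8.528/1.74322 = 4.892 ps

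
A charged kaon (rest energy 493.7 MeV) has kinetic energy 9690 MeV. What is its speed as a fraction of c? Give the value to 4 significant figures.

β ≈ 0.9988

γ = 1 + K/(m₀c²) = 1 + 9690/493.7 = 20.6273
β = √(1 − 1/γ²) = 0.9988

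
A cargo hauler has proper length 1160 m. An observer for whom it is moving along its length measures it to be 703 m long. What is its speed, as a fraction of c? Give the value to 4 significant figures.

β ≈ 0.7954

γ = L₀/L = 1160/703 = 1.65007
β = √(1 − 1/γ²) = 0.7954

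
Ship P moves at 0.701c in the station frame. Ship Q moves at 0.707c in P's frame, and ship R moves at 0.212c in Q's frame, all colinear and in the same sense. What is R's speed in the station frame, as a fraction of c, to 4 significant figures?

u ≈ 0.9615c

Compose boost 2: (0.707 + 0.701)/(1 + 0.707×0.701) = 1.408/1.49561 = 0.941424
Compose boost 3: (0.212 + 0.941424)/(1 + 0.212×0.941424) = 1.15342/1.19958 = 0.9615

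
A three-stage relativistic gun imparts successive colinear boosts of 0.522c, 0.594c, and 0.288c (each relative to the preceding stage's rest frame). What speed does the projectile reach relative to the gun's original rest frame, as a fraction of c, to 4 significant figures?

Compose boost 2: (0.594 + 0.522)/(1 + 0.594×0.522) = 1.116/1.31007 = 0.851864
Compose boost 3: (0.288 + 0.851864)/(1 + 0.288×0.851864) = 1.13986/1.24534 = 0.9153

u ≈ 0.9153c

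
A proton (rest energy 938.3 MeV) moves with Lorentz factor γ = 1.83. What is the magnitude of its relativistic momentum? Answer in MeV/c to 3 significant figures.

p ≈ 1440 MeV/c

β = √(1 − 1/γ²) = √(1 − 1/1.83²) = 0.83749
p = γβm₀c = 1.83 × 0.83749 × 938.3 MeV/c = 1440 MeV/c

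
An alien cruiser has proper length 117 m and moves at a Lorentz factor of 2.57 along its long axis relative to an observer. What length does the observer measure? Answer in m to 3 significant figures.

L ≈ 45.5 m

γ = 2.57 (given)
Length contraction: L = L₀/γ = 117/2.57 = 45.5 m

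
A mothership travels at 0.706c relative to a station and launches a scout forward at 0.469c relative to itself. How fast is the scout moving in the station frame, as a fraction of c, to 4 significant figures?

u ≈ 0.8827c

Compose boost 2: (0.469 + 0.706)/(1 + 0.469×0.706) = 1.175/1.33111 = 0.8827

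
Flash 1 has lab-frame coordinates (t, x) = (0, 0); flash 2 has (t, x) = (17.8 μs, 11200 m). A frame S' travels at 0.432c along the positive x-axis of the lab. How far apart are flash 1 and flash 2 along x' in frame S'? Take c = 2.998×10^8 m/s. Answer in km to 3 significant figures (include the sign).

Δx' ≈ 9.86 km

γ = 1/√(1 − 0.432²) = 1.1088
Δx' = γ(Δx − vΔt) = 1.1088 × (11200 m − 0.432×(2.998×10^8 m/s)×17.8×10^-6 s)
= 1.1088 × (8894.7 m) = 9.86 km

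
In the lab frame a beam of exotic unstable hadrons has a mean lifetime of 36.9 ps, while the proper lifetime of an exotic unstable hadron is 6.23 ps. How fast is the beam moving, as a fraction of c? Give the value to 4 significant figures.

γ = Δt/τ₀ = 36.9/6.23 = 5.92295
β = √(1 − 1/γ²) = √(1 − 1/5.92295²) = 0.9856

β ≈ 0.9856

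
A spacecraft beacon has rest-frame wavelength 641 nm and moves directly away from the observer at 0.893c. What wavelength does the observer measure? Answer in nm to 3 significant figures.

Relativistic Doppler: λ_obs = λ_src √((1+β)/(1−β))
= 641 × √(1.8930/0.10700) = 641 × 4.2061 = 2700 nm

λ_obs ≈ 2700 nm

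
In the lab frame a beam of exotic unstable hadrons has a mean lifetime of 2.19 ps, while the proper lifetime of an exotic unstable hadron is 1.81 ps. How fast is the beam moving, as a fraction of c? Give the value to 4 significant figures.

β ≈ 0.5630

γ = Δt/τ₀ = 2.19/1.81 = 1.20994
β = √(1 − 1/γ²) = √(1 − 1/1.20994²) = 0.5630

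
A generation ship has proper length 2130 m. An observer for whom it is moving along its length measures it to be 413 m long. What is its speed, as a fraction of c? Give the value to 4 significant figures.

γ = L₀/L = 2130/413 = 5.15738
β = √(1 − 1/γ²) = 0.9810

β ≈ 0.9810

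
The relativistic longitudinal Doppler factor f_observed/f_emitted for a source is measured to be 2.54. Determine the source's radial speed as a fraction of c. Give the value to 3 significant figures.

f_obs/f_src = √((1+β)/(1−β)) = 2.54  ⇒  (1+β)/(1−β) = 6.4516
β = |1 − D²|/(1 + D²) = |1 − 6.4516|/(1 + 6.4516) = 0.732

β ≈ 0.732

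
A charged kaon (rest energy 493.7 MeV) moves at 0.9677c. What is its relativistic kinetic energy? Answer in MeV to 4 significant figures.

K ≈ 1465 MeV

γ = 1/√(1 − 0.9677²) = 3.96661
K = (γ − 1)m₀c² = (3.96661 − 1) × 493.7 MeV = 2.96661 × 493.7 MeV = 1465 MeV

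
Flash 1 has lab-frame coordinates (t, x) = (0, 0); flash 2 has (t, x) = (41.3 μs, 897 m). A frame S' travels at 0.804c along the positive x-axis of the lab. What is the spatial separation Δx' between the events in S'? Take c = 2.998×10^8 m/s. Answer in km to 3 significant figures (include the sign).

γ = 1/√(1 − 0.804²) = 1.6817
Δx' = γ(Δx − vΔt) = 1.6817 × (897 m − 0.804×(2.998×10^8 m/s)×41.3×10^-6 s)
= 1.6817 × (-9057.9 m) = -15.2 km

Δx' ≈ -15.2 km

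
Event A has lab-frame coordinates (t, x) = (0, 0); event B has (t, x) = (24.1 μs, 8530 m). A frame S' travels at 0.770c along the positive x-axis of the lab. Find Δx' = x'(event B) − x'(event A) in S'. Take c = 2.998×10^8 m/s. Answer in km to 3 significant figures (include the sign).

γ = 1/√(1 − 0.770²) = 1.5673
Δx' = γ(Δx − vΔt) = 1.5673 × (8530 m − 0.770×(2.998×10^8 m/s)×24.1×10^-6 s)
= 1.5673 × (2966.6 m) = 4.65 km

Δx' ≈ 4.65 km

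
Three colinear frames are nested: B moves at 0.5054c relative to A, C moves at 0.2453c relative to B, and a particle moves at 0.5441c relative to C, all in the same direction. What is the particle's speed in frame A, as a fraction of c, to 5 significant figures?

u ≈ 0.88895c

Compose boost 2: (0.2453 + 0.5054)/(1 + 0.2453×0.5054) = 0.75070/1.123975 = 0.6678976
Compose boost 3: (0.5441 + 0.6678976)/(1 + 0.5441×0.6678976) = 1.211998/1.363403 = 0.88895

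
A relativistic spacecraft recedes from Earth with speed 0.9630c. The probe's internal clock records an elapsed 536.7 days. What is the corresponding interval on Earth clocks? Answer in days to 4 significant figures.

Δt ≈ 1991 days

γ = 1/√(1 − 0.9630²) = 3.71056
Time dilation: Δt = γτ₀ = 3.71056 × 536.7 days = 1991 days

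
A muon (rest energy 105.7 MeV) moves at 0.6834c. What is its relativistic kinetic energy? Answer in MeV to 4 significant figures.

γ = 1/√(1 − 0.6834²) = 1.36978
K = (γ − 1)m₀c² = (1.36978 − 1) × 105.7 MeV = 0.369780 × 105.7 MeV = 39.09 MeV

K ≈ 39.09 MeV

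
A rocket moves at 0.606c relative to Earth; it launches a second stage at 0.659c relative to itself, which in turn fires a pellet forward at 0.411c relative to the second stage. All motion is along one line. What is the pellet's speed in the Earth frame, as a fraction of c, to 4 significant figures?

u ≈ 0.9588c

Compose boost 2: (0.659 + 0.606)/(1 + 0.659×0.606) = 1.265/1.39935 = 0.903989
Compose boost 3: (0.411 + 0.903989)/(1 + 0.411×0.903989) = 1.31499/1.37154 = 0.9588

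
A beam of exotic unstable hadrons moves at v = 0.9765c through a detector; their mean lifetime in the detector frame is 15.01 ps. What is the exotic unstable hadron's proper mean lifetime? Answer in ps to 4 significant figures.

τ₀ ≈ 3.235 ps

γ = 1/√(1 − 0.9765²) = 4.64000
Proper time: τ₀ = Δt/γ = 15.01/4.64000 = 3.235 ps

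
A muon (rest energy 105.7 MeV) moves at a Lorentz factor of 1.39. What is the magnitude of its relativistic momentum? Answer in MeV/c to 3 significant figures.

p ≈ 102 MeV/c

β = √(1 − 1/γ²) = √(1 − 1/1.39²) = 0.69457
p = γβm₀c = 1.39 × 0.69457 × 105.7 MeV/c = 102 MeV/c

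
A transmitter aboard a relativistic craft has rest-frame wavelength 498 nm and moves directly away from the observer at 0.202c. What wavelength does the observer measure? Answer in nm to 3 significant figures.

Relativistic Doppler: λ_obs = λ_src √((1+β)/(1−β))
= 498 × √(1.2020/0.79800) = 498 × 1.2273 = 611 nm

λ_obs ≈ 611 nm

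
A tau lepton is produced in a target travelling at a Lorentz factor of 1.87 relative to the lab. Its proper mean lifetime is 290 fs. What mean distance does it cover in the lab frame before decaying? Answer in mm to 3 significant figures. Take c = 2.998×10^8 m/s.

d ≈ 0.137 mm

β = √(1 − 1/γ²) = √(1 − 1/1.87²) = 0.84500
Dilated lifetime: Δt = γτ₀ = 1.87 × 290 fs = 542.30 fs
d = vΔt = 0.84500c × 542.30 fs = 2.5333×10^8 m/s × 5.4230×10^-13 s = 0.137 mm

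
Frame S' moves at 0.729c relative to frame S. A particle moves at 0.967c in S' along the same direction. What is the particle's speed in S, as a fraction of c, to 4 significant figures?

u ≈ 0.9948c

Relativistic velocity addition: u = (u' + v)/(1 + u'v/c²)
= (0.967 + 0.729)/(1 + 0.967×0.729) = 1.696/1.70494 = 0.9948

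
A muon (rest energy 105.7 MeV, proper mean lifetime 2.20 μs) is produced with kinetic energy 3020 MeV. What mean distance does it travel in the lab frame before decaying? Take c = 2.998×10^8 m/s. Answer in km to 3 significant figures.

d ≈ 19.5 km

γ = 1 + K/(m₀c²) = 1 + 3020/105.7 = 29.571
β = √(1 − 1/γ²) = 0.99943
Dilated lifetime: γτ₀ = 29.571 × 2.20 μs = 65.057 μs
d = βc·γτ₀ = 0.99943 × (2.998×10^8 m/s) × 6.5057×10^-5 s = 19.5 km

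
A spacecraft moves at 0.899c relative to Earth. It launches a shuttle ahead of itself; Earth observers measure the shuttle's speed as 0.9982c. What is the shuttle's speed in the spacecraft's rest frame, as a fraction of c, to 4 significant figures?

u' ≈ 0.9667c

Inverse velocity addition: u' = (u − v)/(1 − uv/c²)
= (0.9982 − 0.899)/(1 − 0.9982×0.899) = 0.09920/0.102618 = 0.9667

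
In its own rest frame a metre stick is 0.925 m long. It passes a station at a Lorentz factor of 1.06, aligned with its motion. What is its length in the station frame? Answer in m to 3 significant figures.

L ≈ 0.873 m

γ = 1.06 (given)
Length contraction: L = L₀/γ = 0.925/1.06 = 0.873 m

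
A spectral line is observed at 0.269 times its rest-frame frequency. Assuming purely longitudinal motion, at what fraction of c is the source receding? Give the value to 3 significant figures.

β ≈ 0.865

f_obs/f_src = √((1−β)/(1+β)) = 0.269  ⇒  (1−β)/(1+β) = 0.072361
β = |1 − D²|/(1 + D²) = |1 − 0.072361|/(1 + 0.072361) = 0.865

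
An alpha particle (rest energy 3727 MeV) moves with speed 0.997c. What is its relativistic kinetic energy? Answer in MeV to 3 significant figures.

γ = 1/√(1 − 0.997²) = 12.920
K = (γ − 1)m₀c² = (12.920 − 1) × 3727 MeV = 11.920 × 3727 MeV = 44400 MeV

K ≈ 44400 MeV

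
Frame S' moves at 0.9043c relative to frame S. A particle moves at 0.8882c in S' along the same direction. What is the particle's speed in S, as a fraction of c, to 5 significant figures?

Relativistic velocity addition: u = (u' + v)/(1 + u'v/c²)
= (0.8882 + 0.9043)/(1 + 0.8882×0.9043) = 1.7925/1.803199 = 0.99407

u ≈ 0.99407c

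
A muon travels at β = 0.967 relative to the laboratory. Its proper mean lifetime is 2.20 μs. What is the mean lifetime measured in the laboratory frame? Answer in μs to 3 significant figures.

Δt ≈ 8.64 μs

γ = 1/√(1 − 0.967²) = 3.9250
Time dilation: Δt = γτ₀ = 3.9250 × 2.20 μs = 8.64 μs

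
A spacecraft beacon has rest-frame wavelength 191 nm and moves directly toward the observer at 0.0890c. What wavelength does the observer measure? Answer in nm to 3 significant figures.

Relativistic Doppler: λ_obs = λ_src √((1−β)/(1+β))
= 191 × √(0.91100/1.0890) = 191 × 0.91463 = 175 nm

λ_obs ≈ 175 nm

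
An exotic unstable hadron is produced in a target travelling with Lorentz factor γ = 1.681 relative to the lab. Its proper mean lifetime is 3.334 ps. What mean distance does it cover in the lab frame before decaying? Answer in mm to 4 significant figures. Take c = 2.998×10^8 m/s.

d ≈ 1.351 mm

β = √(1 − 1/γ²) = √(1 − 1/1.681²) = 0.803812
Dilated lifetime: Δt = γτ₀ = 1.681 × 3.334 ps = 5.60445 ps
d = vΔt = 0.803812c × 5.60445 ps = 2.40983×10^8 m/s × 5.60445×10^-12 s = 1.351 mm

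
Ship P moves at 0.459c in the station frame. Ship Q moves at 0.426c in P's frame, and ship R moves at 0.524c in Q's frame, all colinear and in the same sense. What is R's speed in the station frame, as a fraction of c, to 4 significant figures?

u ≈ 0.9109c

Compose boost 2: (0.426 + 0.459)/(1 + 0.426×0.459) = 0.8850/1.19553 = 0.740255
Compose boost 3: (0.524 + 0.740255)/(1 + 0.524×0.740255) = 1.26425/1.38789 = 0.9109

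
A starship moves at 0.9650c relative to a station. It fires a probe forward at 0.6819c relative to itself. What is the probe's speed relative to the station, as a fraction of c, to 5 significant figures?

Relativistic velocity addition: u = (u' + v)/(1 + u'v/c²)
= (0.6819 + 0.9650)/(1 + 0.6819×0.9650) = 1.6469/1.658033 = 0.99329

u ≈ 0.99329c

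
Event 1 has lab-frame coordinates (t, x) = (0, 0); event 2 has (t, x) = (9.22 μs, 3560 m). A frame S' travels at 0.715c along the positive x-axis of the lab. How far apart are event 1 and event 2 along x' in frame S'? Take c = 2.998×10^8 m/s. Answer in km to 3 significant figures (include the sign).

Δx' ≈ 2.27 km

γ = 1/√(1 − 0.715²) = 1.4304
Δx' = γ(Δx − vΔt) = 1.4304 × (3560 m − 0.715×(2.998×10^8 m/s)×9.22×10^-6 s)
= 1.4304 × (1583.6 m) = 2.27 km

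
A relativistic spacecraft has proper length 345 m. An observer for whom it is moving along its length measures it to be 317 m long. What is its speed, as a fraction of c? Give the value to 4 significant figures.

γ = L₀/L = 345/317 = 1.08833
β = √(1 − 1/γ²) = 0.3946

β ≈ 0.3946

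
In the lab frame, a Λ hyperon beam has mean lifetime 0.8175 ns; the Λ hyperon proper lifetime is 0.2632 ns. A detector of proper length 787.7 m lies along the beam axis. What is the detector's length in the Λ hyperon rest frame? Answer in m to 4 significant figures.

L ≈ 253.6 m

Time dilation ⇒ γ = Δt/τ₀ = 0.8175/0.2632 = 3.10600
Length contraction: L = L₀/γ = 787.7/3.10600 = 253.6 m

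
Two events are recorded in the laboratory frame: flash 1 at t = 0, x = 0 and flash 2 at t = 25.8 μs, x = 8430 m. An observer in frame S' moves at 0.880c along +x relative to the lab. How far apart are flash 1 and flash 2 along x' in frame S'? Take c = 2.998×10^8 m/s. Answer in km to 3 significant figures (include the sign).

Δx' ≈ 3.42 km

γ = 1/√(1 − 0.880²) = 2.1054
Δx' = γ(Δx − vΔt) = 2.1054 × (8430 m − 0.880×(2.998×10^8 m/s)×25.8×10^-6 s)
= 2.1054 × (1623.3 m) = 3.42 km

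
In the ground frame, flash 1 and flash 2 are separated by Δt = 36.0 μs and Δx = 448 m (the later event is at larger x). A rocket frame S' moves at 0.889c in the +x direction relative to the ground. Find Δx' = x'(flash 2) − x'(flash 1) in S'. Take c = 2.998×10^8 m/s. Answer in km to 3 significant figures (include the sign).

Δx' ≈ -20.0 km

γ = 1/√(1 − 0.889²) = 2.1838
Δx' = γ(Δx − vΔt) = 2.1838 × (448 m − 0.889×(2.998×10^8 m/s)×36.0×10^-6 s)
= 2.1838 × (-9146.8 m) = -20.0 km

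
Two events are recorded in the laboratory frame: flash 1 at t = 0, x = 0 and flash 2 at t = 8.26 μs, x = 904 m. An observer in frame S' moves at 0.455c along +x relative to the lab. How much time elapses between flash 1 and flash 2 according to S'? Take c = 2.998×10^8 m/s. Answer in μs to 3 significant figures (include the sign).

γ = 1/√(1 − 0.455²) = 1.1230
Δt' = γ(Δt − vΔx/c²) = 1.1230 × (8.26 μs − 0.455×904 m / (2.998×10^8 m/s))
= 1.1230 × (6.8880 μs) = 7.74 μs

Δt' ≈ 7.74 μs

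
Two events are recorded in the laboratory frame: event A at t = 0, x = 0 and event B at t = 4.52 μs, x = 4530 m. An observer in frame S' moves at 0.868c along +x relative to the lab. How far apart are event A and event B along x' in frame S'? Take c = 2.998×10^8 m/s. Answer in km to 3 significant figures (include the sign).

γ = 1/√(1 − 0.868²) = 2.0138
Δx' = γ(Δx − vΔt) = 2.0138 × (4530 m − 0.868×(2.998×10^8 m/s)×4.52×10^-6 s)
= 2.0138 × (3353.8 m) = 6.75 km

Δx' ≈ 6.75 km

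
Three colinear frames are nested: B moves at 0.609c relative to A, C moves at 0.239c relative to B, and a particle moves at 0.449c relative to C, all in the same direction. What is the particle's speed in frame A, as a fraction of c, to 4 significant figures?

Compose boost 2: (0.239 + 0.609)/(1 + 0.239×0.609) = 0.8480/1.14555 = 0.740255
Compose boost 3: (0.449 + 0.740255)/(1 + 0.449×0.740255) = 1.18926/1.33237 = 0.8926

u ≈ 0.8926c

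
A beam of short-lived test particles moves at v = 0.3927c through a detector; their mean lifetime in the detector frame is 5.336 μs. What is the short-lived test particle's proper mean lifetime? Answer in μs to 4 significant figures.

τ₀ ≈ 4.907 μs

γ = 1/√(1 − 0.3927²) = 1.08735
Proper time: τ₀ = Δt/γ = 5.336/1.08735 = 4.907 μs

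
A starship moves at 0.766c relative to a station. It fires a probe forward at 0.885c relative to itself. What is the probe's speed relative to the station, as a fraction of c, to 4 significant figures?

Relativistic velocity addition: u = (u' + v)/(1 + u'v/c²)
= (0.885 + 0.766)/(1 + 0.885×0.766) = 1.651/1.67791 = 0.9840

u ≈ 0.9840c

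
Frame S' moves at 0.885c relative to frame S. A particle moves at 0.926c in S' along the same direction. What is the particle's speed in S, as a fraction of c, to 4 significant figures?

Relativistic velocity addition: u = (u' + v)/(1 + u'v/c²)
= (0.926 + 0.885)/(1 + 0.926×0.885) = 1.811/1.81951 = 0.9953

u ≈ 0.9953c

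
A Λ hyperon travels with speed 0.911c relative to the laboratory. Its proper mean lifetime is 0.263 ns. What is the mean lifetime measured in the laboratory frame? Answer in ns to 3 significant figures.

γ = 1/√(1 − 0.911²) = 2.4248
Time dilation: Δt = γτ₀ = 2.4248 × 0.263 ns = 0.638 ns

Δt ≈ 0.638 ns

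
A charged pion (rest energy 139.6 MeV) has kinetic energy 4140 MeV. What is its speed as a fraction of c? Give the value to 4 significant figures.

γ = 1 + K/(m₀c²) = 1 + 4140/139.6 = 30.6562
β = √(1 − 1/γ²) = 0.9995

β ≈ 0.9995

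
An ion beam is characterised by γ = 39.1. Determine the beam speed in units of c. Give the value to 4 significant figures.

β = √(1 − 1/γ²) = √(1 − 1/39.1²) = √(0.999346) = 0.9997

β ≈ 0.9997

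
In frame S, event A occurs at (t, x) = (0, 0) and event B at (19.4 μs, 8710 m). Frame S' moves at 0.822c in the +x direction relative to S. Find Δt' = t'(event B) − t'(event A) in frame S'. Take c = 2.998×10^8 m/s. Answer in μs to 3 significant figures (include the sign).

γ = 1/√(1 − 0.822²) = 1.7560
Δt' = γ(Δt − vΔx/c²) = 1.7560 × (19.4 μs − 0.822×8710 m / (2.998×10^8 m/s))
= 1.7560 × (-4.4813 μs) = -7.87 μs

Δt' ≈ -7.87 μs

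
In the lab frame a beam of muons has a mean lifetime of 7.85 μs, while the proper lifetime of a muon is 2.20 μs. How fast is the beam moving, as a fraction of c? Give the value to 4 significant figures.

β ≈ 0.9599

γ = Δt/τ₀ = 7.85/2.20 = 3.56818
β = √(1 − 1/γ²) = √(1 − 1/3.56818²) = 0.9599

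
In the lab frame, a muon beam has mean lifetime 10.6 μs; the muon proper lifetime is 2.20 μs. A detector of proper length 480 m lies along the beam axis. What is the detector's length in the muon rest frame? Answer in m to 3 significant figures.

Time dilation ⇒ γ = Δt/τ₀ = 10.6/2.20 = 4.8182
Length contraction: L = L₀/γ = 480/4.8182 = 99.6 m

L ≈ 99.6 m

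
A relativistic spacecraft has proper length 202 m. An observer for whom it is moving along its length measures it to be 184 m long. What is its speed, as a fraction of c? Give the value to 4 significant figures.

β ≈ 0.4126

γ = L₀/L = 202/184 = 1.09783
β = √(1 − 1/γ²) = 0.4126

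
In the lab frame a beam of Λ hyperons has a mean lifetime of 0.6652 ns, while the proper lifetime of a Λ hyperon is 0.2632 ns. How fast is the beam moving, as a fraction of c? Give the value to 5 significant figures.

β ≈ 0.91839

γ = Δt/τ₀ = 0.6652/0.2632 = 2.527356
β = √(1 − 1/γ²) = √(1 − 1/2.527356²) = 0.91839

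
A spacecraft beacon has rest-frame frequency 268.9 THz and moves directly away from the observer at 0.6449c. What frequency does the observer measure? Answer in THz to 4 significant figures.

Relativistic Doppler: f_obs = f_src √((1−β)/(1+β))
= 268.9 × √(0.355100/1.64490) = 268.9 × 0.464628 = 124.9 THz

f_obs ≈ 124.9 THz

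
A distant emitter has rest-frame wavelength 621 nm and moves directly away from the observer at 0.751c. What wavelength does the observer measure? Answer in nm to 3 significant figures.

Relativistic Doppler: λ_obs = λ_src √((1+β)/(1−β))
= 621 × √(1.7510/0.24900) = 621 × 2.6518 = 1650 nm

λ_obs ≈ 1650 nm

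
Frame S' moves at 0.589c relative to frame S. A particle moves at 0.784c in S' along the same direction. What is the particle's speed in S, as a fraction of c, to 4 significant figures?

u ≈ 0.9393c

Relativistic velocity addition: u = (u' + v)/(1 + u'v/c²)
= (0.784 + 0.589)/(1 + 0.784×0.589) = 1.373/1.46178 = 0.9393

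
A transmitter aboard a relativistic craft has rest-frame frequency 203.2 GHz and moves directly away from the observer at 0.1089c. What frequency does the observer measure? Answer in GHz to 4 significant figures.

f_obs ≈ 182.2 GHz

Relativistic Doppler: f_obs = f_src √((1−β)/(1+β))
= 203.2 × √(0.891100/1.10890) = 203.2 × 0.896431 = 182.2 GHz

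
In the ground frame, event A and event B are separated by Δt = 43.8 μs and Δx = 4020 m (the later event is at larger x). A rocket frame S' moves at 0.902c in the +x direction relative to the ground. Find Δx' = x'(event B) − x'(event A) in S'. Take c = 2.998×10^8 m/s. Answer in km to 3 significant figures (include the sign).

γ = 1/√(1 − 0.902²) = 2.3162
Δx' = γ(Δx − vΔt) = 2.3162 × (4020 m − 0.902×(2.998×10^8 m/s)×43.8×10^-6 s)
= 2.3162 × (-7824.4 m) = -18.1 km

Δx' ≈ -18.1 km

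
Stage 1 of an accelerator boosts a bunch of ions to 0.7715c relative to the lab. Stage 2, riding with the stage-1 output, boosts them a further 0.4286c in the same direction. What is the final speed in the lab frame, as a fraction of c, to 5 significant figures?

Compose boost 2: (0.4286 + 0.7715)/(1 + 0.4286×0.7715) = 1.2001/1.330665 = 0.90188

u ≈ 0.90188c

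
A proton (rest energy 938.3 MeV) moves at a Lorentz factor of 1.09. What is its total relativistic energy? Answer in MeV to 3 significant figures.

E ≈ 1020 MeV

γ = 1.09 (given)
E = γm₀c² = 1.09 × 938.3 MeV = 1020 MeV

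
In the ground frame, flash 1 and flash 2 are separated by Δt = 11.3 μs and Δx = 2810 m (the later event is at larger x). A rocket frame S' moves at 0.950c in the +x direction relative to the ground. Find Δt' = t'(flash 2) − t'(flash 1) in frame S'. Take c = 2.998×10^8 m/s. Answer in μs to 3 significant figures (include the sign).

Δt' ≈ 7.67 μs

γ = 1/√(1 − 0.950²) = 3.2026
Δt' = γ(Δt − vΔx/c²) = 3.2026 × (11.3 μs − 0.950×2810 m / (2.998×10^8 m/s))
= 3.2026 × (2.3957 μs) = 7.67 μs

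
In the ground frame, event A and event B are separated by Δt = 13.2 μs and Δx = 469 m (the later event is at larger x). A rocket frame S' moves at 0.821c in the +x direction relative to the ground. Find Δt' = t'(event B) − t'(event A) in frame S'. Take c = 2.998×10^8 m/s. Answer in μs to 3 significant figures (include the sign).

γ = 1/√(1 − 0.821²) = 1.7515
Δt' = γ(Δt − vΔx/c²) = 1.7515 × (13.2 μs − 0.821×469 m / (2.998×10^8 m/s))
= 1.7515 × (11.916 μs) = 20.9 μs

Δt' ≈ 20.9 μs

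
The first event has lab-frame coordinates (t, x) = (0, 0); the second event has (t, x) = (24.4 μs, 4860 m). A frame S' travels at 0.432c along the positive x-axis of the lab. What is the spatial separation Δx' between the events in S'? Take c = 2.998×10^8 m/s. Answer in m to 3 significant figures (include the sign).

Δx' ≈ 1880 m

γ = 1/√(1 − 0.432²) = 1.1088
Δx' = γ(Δx − vΔt) = 1.1088 × (4860 m − 0.432×(2.998×10^8 m/s)×24.4×10^-6 s)
= 1.1088 × (1699.9 m) = 1880 m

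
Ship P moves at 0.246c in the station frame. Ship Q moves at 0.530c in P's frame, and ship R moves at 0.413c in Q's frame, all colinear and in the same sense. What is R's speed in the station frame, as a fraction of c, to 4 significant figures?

Compose boost 2: (0.530 + 0.246)/(1 + 0.530×0.246) = 0.7760/1.13038 = 0.686495
Compose boost 3: (0.413 + 0.686495)/(1 + 0.413×0.686495) = 1.09949/1.28352 = 0.8566

u ≈ 0.8566c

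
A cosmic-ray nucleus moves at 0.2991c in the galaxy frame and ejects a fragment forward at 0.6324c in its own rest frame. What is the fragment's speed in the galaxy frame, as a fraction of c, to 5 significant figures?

u ≈ 0.78333c

Compose boost 2: (0.6324 + 0.2991)/(1 + 0.6324×0.2991) = 0.93150/1.189151 = 0.78333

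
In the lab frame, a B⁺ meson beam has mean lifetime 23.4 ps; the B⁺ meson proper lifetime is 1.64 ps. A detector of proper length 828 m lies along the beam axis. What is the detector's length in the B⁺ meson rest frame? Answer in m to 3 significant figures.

L ≈ 58.0 m

Time dilation ⇒ γ = Δt/τ₀ = 23.4/1.64 = 14.268
Length contraction: L = L₀/γ = 828/14.268 = 58.0 m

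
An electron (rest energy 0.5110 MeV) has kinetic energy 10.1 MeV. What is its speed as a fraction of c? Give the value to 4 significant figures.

β ≈ 0.9988

γ = 1 + K/(m₀c²) = 1 + 10.1/0.5110 = 20.7652
β = √(1 − 1/γ²) = 0.9988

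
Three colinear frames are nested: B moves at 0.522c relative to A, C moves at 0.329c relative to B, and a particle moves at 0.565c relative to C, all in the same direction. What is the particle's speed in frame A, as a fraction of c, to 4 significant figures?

u ≈ 0.9156c

Compose boost 2: (0.329 + 0.522)/(1 + 0.329×0.522) = 0.8510/1.17174 = 0.726272
Compose boost 3: (0.565 + 0.726272)/(1 + 0.565×0.726272) = 1.29127/1.41034 = 0.9156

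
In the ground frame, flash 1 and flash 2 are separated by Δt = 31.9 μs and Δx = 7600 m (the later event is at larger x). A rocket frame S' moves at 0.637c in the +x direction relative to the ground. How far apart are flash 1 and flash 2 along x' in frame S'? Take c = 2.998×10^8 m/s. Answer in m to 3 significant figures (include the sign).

Δx' ≈ 1960 m

γ = 1/√(1 − 0.637²) = 1.2972
Δx' = γ(Δx − vΔt) = 1.2972 × (7600 m − 0.637×(2.998×10^8 m/s)×31.9×10^-6 s)
= 1.2972 × (1508.0 m) = 1960 m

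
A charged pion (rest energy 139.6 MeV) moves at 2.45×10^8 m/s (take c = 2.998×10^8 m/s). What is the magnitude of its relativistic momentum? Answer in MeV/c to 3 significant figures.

p ≈ 198 MeV/c

β = v/c = 2.45×10^8 / 2.998×10^8 = 0.81721
γ = 1/√(1 − 0.81721²) = 1.7351
p = γβm₀c = 1.7351 × 0.81721 × 139.6 MeV/c = 198 MeV/c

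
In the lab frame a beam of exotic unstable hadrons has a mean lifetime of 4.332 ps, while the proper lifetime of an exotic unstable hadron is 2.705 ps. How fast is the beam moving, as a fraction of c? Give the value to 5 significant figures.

β ≈ 0.78109

γ = Δt/τ₀ = 4.332/2.705 = 1.601479
β = √(1 − 1/γ²) = √(1 − 1/1.601479²) = 0.78109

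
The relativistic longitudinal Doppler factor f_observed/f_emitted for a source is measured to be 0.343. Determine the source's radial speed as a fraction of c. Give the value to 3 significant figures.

β ≈ 0.789

f_obs/f_src = √((1−β)/(1+β)) = 0.343  ⇒  (1−β)/(1+β) = 0.11765
β = |1 − D²|/(1 + D²) = |1 − 0.11765|/(1 + 0.11765) = 0.789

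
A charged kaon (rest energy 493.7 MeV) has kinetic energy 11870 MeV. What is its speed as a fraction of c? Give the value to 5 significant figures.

γ = 1 + K/(m₀c²) = 1 + 11870/493.7 = 25.04294
β = √(1 − 1/γ²) = 0.99920

β ≈ 0.99920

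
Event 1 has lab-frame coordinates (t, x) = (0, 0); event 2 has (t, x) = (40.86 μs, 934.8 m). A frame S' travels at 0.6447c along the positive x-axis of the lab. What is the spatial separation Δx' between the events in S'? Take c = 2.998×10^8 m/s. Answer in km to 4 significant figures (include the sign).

γ = 1/√(1 − 0.6447²) = 1.30815
Δx' = γ(Δx − vΔt) = 1.30815 × (934.8 m − 0.6447×(2.998×10^8 m/s)×40.86×10^-6 s)
= 1.30815 × (-6962.66 m) = -9.108 km

Δx' ≈ -9.108 km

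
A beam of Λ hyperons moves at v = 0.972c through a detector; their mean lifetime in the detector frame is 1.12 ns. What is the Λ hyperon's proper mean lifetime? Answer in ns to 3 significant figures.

τ₀ ≈ 0.263 ns

γ = 1/√(1 − 0.972²) = 4.2557
Proper time: τ₀ = Δt/γ = 1.12/4.2557 = 0.263 ns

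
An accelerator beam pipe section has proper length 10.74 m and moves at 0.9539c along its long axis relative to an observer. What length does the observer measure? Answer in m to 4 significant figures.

L ≈ 3.223 m

γ = 1/√(1 − 0.9539²) = 3.33195
Length contraction: L = L₀/γ = 10.74/3.33195 = 3.223 m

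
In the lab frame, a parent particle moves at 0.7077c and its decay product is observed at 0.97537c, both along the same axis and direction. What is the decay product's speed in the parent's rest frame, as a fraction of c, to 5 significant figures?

Inverse velocity addition: u' = (u − v)/(1 − uv/c²)
= (0.97537 − 0.7077)/(1 − 0.97537×0.7077) = 0.26767/0.3097307 = 0.86420

u' ≈ 0.86420c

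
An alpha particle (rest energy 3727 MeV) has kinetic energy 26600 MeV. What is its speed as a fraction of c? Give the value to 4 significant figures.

γ = 1 + K/(m₀c²) = 1 + 26600/3727 = 8.13711
β = √(1 − 1/γ²) = 0.9924

β ≈ 0.9924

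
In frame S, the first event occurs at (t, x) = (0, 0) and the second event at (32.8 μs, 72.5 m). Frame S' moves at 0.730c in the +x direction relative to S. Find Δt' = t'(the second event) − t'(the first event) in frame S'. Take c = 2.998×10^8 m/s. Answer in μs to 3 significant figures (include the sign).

Δt' ≈ 47.7 μs

γ = 1/√(1 − 0.730²) = 1.4632
Δt' = γ(Δt − vΔx/c²) = 1.4632 × (32.8 μs − 0.730×72.5 m / (2.998×10^8 m/s))
= 1.4632 × (32.623 μs) = 47.7 μs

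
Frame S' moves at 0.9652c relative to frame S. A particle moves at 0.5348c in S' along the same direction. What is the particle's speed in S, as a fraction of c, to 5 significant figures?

u ≈ 0.98932c

Relativistic velocity addition: u = (u' + v)/(1 + u'v/c²)
= (0.5348 + 0.9652)/(1 + 0.5348×0.9652) = 1.5000/1.516189 = 0.98932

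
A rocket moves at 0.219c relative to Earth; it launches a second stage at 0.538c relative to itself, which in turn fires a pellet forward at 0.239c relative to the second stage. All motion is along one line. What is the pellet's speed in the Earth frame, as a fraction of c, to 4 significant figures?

Compose boost 2: (0.538 + 0.219)/(1 + 0.538×0.219) = 0.7570/1.11782 = 0.677210
Compose boost 3: (0.239 + 0.677210)/(1 + 0.239×0.677210) = 0.916210/1.16185 = 0.7886

u ≈ 0.7886c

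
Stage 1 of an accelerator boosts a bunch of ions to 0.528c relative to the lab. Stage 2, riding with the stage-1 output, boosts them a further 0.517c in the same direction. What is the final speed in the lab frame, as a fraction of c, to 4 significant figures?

u ≈ 0.8209c

Compose boost 2: (0.517 + 0.528)/(1 + 0.517×0.528) = 1.045/1.27298 = 0.8209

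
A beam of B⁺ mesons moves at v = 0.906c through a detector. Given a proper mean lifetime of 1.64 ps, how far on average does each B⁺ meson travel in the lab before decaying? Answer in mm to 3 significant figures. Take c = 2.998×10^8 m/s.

d ≈ 1.05 mm

γ = 1/√(1 − 0.906²) = 2.3625
Dilated lifetime: Δt = γτ₀ = 2.3625 × 1.64 ps = 3.8745 ps
d = vΔt = 0.906c × 3.8745 ps = 2.7162×10^8 m/s × 3.8745×10^-12 s = 1.05 mm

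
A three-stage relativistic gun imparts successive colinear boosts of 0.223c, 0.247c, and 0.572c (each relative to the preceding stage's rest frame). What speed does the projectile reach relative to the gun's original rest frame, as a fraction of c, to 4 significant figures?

u ≈ 0.8109c

Compose boost 2: (0.247 + 0.223)/(1 + 0.247×0.223) = 0.4700/1.05508 = 0.445463
Compose boost 3: (0.572 + 0.445463)/(1 + 0.572×0.445463) = 1.01746/1.25481 = 0.8109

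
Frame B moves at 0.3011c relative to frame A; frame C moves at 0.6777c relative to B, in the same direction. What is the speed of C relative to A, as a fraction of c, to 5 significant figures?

u ≈ 0.81292c

Compose boost 2: (0.6777 + 0.3011)/(1 + 0.6777×0.3011) = 0.97880/1.204055 = 0.81292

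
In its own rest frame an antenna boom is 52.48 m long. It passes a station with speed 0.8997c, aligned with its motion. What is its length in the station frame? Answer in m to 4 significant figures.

γ = 1/√(1 − 0.8997²) = 2.29090
Length contraction: L = L₀/γ = 52.48/2.29090 = 22.91 m

L ≈ 22.91 m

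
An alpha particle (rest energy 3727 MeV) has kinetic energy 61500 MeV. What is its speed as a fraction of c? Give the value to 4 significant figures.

γ = 1 + K/(m₀c²) = 1 + 61500/3727 = 17.5012
β = √(1 − 1/γ²) = 0.9984

β ≈ 0.9984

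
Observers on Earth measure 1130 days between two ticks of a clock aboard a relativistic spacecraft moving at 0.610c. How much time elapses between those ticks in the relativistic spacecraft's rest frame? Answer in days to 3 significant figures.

γ = 1/√(1 − 0.610²) = 1.2620
Proper time: τ₀ = Δt/γ = 1130/1.2620 = 895 days

τ₀ ≈ 895 days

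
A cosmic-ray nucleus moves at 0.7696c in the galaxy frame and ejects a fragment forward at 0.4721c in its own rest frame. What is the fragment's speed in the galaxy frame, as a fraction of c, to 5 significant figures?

u ≈ 0.91079c

Compose boost 2: (0.4721 + 0.7696)/(1 + 0.4721×0.7696) = 1.2417/1.363328 = 0.91079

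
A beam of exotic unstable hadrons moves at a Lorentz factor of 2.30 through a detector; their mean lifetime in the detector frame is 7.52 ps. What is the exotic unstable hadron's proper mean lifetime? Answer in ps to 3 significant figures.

γ = 2.30 (given)
Proper time: τ₀ = Δt/γ = 7.52/2.30 = 3.27 ps

τ₀ ≈ 3.27 ps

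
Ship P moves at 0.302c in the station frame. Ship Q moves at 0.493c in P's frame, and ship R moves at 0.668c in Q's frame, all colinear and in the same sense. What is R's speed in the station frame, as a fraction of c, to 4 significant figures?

u ≈ 0.9301c

Compose boost 2: (0.493 + 0.302)/(1 + 0.493×0.302) = 0.7950/1.14889 = 0.691975
Compose boost 3: (0.668 + 0.691975)/(1 + 0.668×0.691975) = 1.35997/1.46224 = 0.9301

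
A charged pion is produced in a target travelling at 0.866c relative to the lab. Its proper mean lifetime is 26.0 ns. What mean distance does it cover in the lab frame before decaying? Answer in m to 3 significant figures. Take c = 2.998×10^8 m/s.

d ≈ 13.5 m

γ = 1/√(1 − 0.866²) = 1.9998
Dilated lifetime: Δt = γτ₀ = 1.9998 × 26.0 ns = 51.995 ns
d = vΔt = 0.866c × 51.995 ns = 2.5963×10^8 m/s × 5.1995×10^-8 s = 13.5 m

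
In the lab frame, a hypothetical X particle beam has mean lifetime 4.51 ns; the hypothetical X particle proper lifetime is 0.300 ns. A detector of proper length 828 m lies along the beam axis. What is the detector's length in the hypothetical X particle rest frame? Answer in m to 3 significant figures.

L ≈ 55.1 m

Time dilation ⇒ γ = Δt/τ₀ = 4.51/0.300 = 15.033
Length contraction: L = L₀/γ = 828/15.033 = 55.1 m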